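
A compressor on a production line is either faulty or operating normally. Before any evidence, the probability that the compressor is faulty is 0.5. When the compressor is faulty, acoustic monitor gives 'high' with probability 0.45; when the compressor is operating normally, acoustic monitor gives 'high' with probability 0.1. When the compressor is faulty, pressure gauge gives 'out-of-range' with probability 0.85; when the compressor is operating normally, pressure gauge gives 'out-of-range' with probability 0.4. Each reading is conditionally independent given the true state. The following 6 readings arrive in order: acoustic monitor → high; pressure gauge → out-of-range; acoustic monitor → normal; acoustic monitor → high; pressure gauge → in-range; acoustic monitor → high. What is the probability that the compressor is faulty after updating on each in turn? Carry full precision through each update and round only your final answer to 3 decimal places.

After acoustic monitor='high': P(faulty) = 0.45·0.5000 / (0.45·0.5000 + 0.1·0.5000) ≈ 0.8182
After pressure gauge='out-of-range': P(faulty) = 0.85·0.8182 / (0.85·0.8182 + 0.4·0.1818) ≈ 0.9053
After acoustic monitor='normal': P(faulty) = 0.55·0.9053 / (0.55·0.9053 + 0.9·0.0947) ≈ 0.8539
After acoustic monitor='high': P(faulty) = 0.45·0.8539 / (0.45·0.8539 + 0.1·0.1461) ≈ 0.9634
After pressure gauge='in-range': P(faulty) = 0.15·0.9634 / (0.15·0.9634 + 0.6·0.0366) ≈ 0.8680
After acoustic monitor='high': P(faulty) = 0.45·0.8680 / (0.45·0.8680 + 0.1·0.1320) ≈ 0.9673

0.967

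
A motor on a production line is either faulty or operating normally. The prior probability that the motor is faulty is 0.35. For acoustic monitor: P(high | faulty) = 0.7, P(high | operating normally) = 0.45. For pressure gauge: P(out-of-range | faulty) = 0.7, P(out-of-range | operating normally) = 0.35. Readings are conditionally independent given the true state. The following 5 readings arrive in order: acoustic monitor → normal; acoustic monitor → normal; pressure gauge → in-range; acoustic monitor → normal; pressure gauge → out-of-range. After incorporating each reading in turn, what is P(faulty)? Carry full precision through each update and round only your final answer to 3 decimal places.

After acoustic monitor='normal': P(faulty) = 0.3·0.3500 / (0.3·0.3500 + 0.55·0.6500) ≈ 0.2270
After acoustic monitor='normal': P(faulty) = 0.3·0.2270 / (0.3·0.2270 + 0.55·0.7730) ≈ 0.1381
After pressure gauge='in-range': P(faulty) = 0.3·0.1381 / (0.3·0.1381 + 0.65·0.8619) ≈ 0.0688
After acoustic monitor='normal': P(faulty) = 0.3·0.0688 / (0.3·0.0688 + 0.55·0.9312) ≈ 0.0388
After pressure gauge='out-of-range': P(faulty) = 0.7·0.0388 / (0.7·0.0388 + 0.35·0.9612) ≈ 0.0746

0.075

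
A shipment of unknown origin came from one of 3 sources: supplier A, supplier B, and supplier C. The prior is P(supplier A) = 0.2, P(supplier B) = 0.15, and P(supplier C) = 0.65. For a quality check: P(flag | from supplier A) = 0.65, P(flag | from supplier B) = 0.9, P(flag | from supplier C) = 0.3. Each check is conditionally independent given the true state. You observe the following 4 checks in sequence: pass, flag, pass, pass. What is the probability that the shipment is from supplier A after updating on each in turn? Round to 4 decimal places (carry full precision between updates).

0.0768

After 'pass': normaliser = 0.35·0.2000 + 0.1·0.1500 + 0.7·0.6500; P(supplier A) ≈ 0.1296, P(supplier B) ≈ 0.0278, P(supplier C) ≈ 0.8426
After 'flag': normaliser = 0.65·0.1296 + 0.9·0.0278 + 0.3·0.8426; P(supplier A) ≈ 0.2327, P(supplier B) ≈ 0.0691, P(supplier C) ≈ 0.6982
After 'pass': normaliser = 0.35·0.2327 + 0.1·0.0691 + 0.7·0.6982; P(supplier A) ≈ 0.1411, P(supplier B) ≈ 0.0120, P(supplier C) ≈ 0.8469
After 'pass': normaliser = 0.35·0.1411 + 0.1·0.0120 + 0.7·0.8469; P(supplier A) ≈ 0.0768, P(supplier B) ≈ 0.0019, P(supplier C) ≈ 0.9214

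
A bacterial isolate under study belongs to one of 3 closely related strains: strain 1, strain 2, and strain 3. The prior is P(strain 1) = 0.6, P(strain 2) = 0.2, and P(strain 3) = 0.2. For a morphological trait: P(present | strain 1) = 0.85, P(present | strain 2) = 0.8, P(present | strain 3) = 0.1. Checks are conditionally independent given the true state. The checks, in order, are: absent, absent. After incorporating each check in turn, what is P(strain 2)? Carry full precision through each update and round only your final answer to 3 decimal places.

After 'absent': normaliser = 0.15·0.6000 + 0.2·0.2000 + 0.9·0.2000; P(strain 1) ≈ 0.2903, P(strain 2) ≈ 0.1290, P(strain 3) ≈ 0.5806
After 'absent': normaliser = 0.15·0.2903 + 0.2·0.1290 + 0.9·0.5806; P(strain 1) ≈ 0.0736, P(strain 2) ≈ 0.0436, P(strain 3) ≈ 0.8828

0.044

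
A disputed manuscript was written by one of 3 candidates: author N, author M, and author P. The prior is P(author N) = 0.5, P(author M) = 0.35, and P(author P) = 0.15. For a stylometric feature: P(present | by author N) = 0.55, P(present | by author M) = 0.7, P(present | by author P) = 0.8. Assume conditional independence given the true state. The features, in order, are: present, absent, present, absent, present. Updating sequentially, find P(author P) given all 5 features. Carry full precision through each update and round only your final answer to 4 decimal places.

Apply Bayes' rule sequentially, carrying P(author P) forward.
After 'present': normaliser = 0.55·0.5000 + 0.7·0.3500 + 0.8·0.1500; P(author N) ≈ 0.4297, P(author M) ≈ 0.3828, P(author P) ≈ 0.1875
After 'absent': normaliser = 0.45·0.4297 + 0.3·0.3828 + 0.2·0.1875; P(author N) ≈ 0.5593, P(author M) ≈ 0.3322, P(author P) ≈ 0.1085
After 'present': normaliser = 0.55·0.5593 + 0.7·0.3322 + 0.8·0.1085; P(author N) ≈ 0.4907, P(author M) ≈ 0.3709, P(author P) ≈ 0.1384
After 'absent': normaliser = 0.45·0.4907 + 0.3·0.3709 + 0.2·0.1384; P(author N) ≈ 0.6138, P(author M) ≈ 0.3093, P(author P) ≈ 0.0769
After 'present': normaliser = 0.55·0.6138 + 0.7·0.3093 + 0.8·0.0769; P(author N) ≈ 0.5483, P(author M) ≈ 0.3517, P(author P) ≈ 0.1000

0.1000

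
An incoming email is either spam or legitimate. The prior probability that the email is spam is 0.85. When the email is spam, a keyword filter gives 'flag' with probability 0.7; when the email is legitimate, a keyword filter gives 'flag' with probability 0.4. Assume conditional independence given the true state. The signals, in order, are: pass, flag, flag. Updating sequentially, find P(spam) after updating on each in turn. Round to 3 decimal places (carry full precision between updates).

After 'pass': P(spam) = 0.3·0.8500 / (0.3·0.8500 + 0.6·0.1500) ≈ 0.7391
After 'flag': P(spam) = 0.7·0.7391 / (0.7·0.7391 + 0.4·0.2609) ≈ 0.8322
After 'flag': P(spam) = 0.7·0.8322 / (0.7·0.8322 + 0.4·0.1678) ≈ 0.8967

0.897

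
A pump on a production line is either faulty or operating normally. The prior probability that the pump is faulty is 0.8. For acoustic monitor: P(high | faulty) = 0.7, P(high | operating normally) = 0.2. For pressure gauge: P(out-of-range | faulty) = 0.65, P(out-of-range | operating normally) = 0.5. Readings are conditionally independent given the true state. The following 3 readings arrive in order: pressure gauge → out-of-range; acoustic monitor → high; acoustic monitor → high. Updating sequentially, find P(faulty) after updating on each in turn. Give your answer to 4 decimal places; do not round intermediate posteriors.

After pressure gauge='out-of-range': P(faulty) = 0.65·0.8000 / (0.65·0.8000 + 0.5·0.2000) ≈ 0.8387
After acoustic monitor='high': P(faulty) = 0.7·0.8387 / (0.7·0.8387 + 0.2·0.1613) ≈ 0.9479
After acoustic monitor='high': P(faulty) = 0.7·0.9479 / (0.7·0.9479 + 0.2·0.0521) ≈ 0.9845

0.9845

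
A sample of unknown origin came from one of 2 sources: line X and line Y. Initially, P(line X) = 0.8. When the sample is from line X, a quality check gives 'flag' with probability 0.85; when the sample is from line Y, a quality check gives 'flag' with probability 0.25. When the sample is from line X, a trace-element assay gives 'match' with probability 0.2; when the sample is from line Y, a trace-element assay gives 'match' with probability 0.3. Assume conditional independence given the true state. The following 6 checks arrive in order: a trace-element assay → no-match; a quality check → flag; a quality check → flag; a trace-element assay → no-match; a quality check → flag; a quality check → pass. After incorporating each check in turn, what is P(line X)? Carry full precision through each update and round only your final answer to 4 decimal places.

0.9762

After a trace-element assay='no-match': P(line X) = 0.8·0.8000 / (0.8·0.8000 + 0.7·0.2000) ≈ 0.8205
After a quality check='flag': P(line X) = 0.85·0.8205 / (0.85·0.8205 + 0.25·0.1795) ≈ 0.9396
After a quality check='flag': P(line X) = 0.85·0.9396 / (0.85·0.9396 + 0.25·0.0604) ≈ 0.9814
After a trace-element assay='no-match': P(line X) = 0.8·0.9814 / (0.8·0.9814 + 0.7·0.0186) ≈ 0.9837
After a quality check='flag': P(line X) = 0.85·0.9837 / (0.85·0.9837 + 0.25·0.0163) ≈ 0.9952
After a quality check='pass': P(line X) = 0.15·0.9952 / (0.15·0.9952 + 0.75·0.0048) ≈ 0.9762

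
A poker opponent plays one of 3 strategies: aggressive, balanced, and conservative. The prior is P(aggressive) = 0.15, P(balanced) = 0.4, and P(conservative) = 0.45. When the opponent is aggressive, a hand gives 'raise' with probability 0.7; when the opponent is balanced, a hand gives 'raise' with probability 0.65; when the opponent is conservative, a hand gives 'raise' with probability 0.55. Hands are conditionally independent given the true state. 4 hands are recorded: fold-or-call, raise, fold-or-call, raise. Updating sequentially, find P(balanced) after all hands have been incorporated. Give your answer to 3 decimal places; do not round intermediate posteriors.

Each posterior becomes the prior for the next update.
After 'fold-or-call': normaliser = 0.3·0.1500 + 0.35·0.4000 + 0.45·0.4500; P(aggressive) ≈ 0.1161, P(balanced) ≈ 0.3613, P(conservative) ≈ 0.5226
After 'raise': normaliser = 0.7·0.1161 + 0.65·0.3613 + 0.55·0.5226; P(aggressive) ≈ 0.1347, P(balanced) ≈ 0.3891, P(conservative) ≈ 0.4762
After 'fold-or-call': normaliser = 0.3·0.1347 + 0.35·0.3891 + 0.45·0.4762; P(aggressive) ≈ 0.1034, P(balanced) ≈ 0.3484, P(conservative) ≈ 0.5482
After 'raise': normaliser = 0.7·0.1034 + 0.65·0.3484 + 0.55·0.5482; P(aggressive) ≈ 0.1205, P(balanced) ≈ 0.3772, P(conservative) ≈ 0.5023

0.377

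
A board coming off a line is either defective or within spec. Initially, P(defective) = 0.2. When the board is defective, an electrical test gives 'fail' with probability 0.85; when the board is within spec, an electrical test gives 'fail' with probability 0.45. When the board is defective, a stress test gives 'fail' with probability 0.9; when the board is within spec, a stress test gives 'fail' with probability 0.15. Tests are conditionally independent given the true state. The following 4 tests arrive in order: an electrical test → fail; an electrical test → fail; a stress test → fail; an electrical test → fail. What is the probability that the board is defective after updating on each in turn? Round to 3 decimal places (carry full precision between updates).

0.910

After an electrical test='fail': P(defective) = 0.85·0.2000 / (0.85·0.2000 + 0.45·0.8000) ≈ 0.3208
After an electrical test='fail': P(defective) = 0.85·0.3208 / (0.85·0.3208 + 0.45·0.6792) ≈ 0.4715
After a stress test='fail': P(defective) = 0.9·0.4715 / (0.9·0.4715 + 0.15·0.5285) ≈ 0.8426
After an electrical test='fail': P(defective) = 0.85·0.8426 / (0.85·0.8426 + 0.45·0.1574) ≈ 0.9100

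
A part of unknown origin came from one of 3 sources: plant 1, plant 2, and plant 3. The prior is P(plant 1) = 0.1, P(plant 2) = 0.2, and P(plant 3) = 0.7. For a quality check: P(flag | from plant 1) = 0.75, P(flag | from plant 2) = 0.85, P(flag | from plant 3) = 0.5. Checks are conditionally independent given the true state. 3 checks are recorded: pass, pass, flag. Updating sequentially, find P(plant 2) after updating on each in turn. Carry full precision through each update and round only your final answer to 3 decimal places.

After 'pass': normaliser = 0.25·0.1000 + 0.15·0.2000 + 0.5·0.7000; P(plant 1) ≈ 0.0617, P(plant 2) ≈ 0.0741, P(plant 3) ≈ 0.8642
After 'pass': normaliser = 0.25·0.0617 + 0.15·0.0741 + 0.5·0.8642; P(plant 1) ≈ 0.0336, P(plant 2) ≈ 0.0242, P(plant 3) ≈ 0.9421
After 'flag': normaliser = 0.75·0.0336 + 0.85·0.0242 + 0.5·0.9421; P(plant 1) ≈ 0.0488, P(plant 2) ≈ 0.0398, P(plant 3) ≈ 0.9113

0.040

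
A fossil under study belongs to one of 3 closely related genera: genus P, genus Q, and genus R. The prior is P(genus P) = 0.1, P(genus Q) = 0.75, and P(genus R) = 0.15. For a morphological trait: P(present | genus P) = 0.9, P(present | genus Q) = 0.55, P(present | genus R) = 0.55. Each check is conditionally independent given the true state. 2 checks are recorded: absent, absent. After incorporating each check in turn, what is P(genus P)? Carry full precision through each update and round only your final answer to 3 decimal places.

After 'absent': normaliser = 0.1·0.1000 + 0.45·0.7500 + 0.45·0.1500; P(genus P) ≈ 0.0241, P(genus Q) ≈ 0.8133, P(genus R) ≈ 0.1627
After 'absent': normaliser = 0.1·0.0241 + 0.45·0.8133 + 0.45·0.1627; P(genus P) ≈ 0.0055, P(genus Q) ≈ 0.8288, P(genus R) ≈ 0.1658

0.005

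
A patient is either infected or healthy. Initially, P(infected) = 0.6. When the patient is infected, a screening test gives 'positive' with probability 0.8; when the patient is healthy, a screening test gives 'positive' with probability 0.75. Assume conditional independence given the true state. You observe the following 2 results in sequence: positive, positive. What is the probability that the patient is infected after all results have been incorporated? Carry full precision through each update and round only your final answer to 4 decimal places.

0.6305

Apply Bayes' rule sequentially, carrying P(infected) forward.
After 'positive': P(infected) = 0.8·0.6000 / (0.8·0.6000 + 0.75·0.4000) ≈ 0.6154
After 'positive': P(infected) = 0.8·0.6154 / (0.8·0.6154 + 0.75·0.3846) ≈ 0.6305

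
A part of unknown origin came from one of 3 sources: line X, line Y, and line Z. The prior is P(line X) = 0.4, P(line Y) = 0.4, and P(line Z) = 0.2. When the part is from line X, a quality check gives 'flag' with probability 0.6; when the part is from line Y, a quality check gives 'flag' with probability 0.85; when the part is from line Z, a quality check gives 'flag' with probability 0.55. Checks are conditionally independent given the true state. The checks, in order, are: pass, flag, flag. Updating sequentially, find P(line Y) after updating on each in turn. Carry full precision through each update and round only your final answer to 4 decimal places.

After 'pass': normaliser = 0.4·0.4000 + 0.15·0.4000 + 0.45·0.2000; P(line X) ≈ 0.5161, P(line Y) ≈ 0.1935, P(line Z) ≈ 0.2903
After 'flag': normaliser = 0.6·0.5161 + 0.85·0.1935 + 0.55·0.2903; P(line X) ≈ 0.4885, P(line Y) ≈ 0.2595, P(line Z) ≈ 0.2519
After 'flag': normaliser = 0.6·0.4885 + 0.85·0.2595 + 0.55·0.2519; P(line X) ≈ 0.4494, P(line Y) ≈ 0.3382, P(line Z) ≈ 0.2124

0.3382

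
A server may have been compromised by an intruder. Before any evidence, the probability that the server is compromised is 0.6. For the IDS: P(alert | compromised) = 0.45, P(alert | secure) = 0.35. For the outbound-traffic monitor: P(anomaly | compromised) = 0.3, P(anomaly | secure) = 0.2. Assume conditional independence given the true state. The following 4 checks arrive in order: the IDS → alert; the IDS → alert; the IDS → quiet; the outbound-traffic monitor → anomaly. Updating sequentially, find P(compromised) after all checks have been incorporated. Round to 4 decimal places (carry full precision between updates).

After the IDS='alert': P(compromised) = 0.45·0.6000 / (0.45·0.6000 + 0.35·0.4000) ≈ 0.6585
After the IDS='alert': P(compromised) = 0.45·0.6585 / (0.45·0.6585 + 0.35·0.3415) ≈ 0.7126
After the IDS='quiet': P(compromised) = 0.55·0.7126 / (0.55·0.7126 + 0.65·0.2874) ≈ 0.6772
After the outbound-traffic monitor='anomaly': P(compromised) = 0.3·0.6772 / (0.3·0.6772 + 0.2·0.3228) ≈ 0.7589

0.7589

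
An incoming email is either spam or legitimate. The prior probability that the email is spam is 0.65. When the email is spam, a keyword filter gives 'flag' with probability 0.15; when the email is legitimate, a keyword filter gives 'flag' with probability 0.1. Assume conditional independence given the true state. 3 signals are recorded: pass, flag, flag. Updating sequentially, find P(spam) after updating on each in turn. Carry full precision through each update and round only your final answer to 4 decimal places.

0.7978

Apply Bayes' rule sequentially, carrying P(spam) forward.
After 'pass': P(spam) = 0.85·0.6500 / (0.85·0.6500 + 0.9·0.3500) ≈ 0.6369
After 'flag': P(spam) = 0.15·0.6369 / (0.15·0.6369 + 0.1·0.3631) ≈ 0.7246
After 'flag': P(spam) = 0.15·0.7246 / (0.15·0.7246 + 0.1·0.2754) ≈ 0.7978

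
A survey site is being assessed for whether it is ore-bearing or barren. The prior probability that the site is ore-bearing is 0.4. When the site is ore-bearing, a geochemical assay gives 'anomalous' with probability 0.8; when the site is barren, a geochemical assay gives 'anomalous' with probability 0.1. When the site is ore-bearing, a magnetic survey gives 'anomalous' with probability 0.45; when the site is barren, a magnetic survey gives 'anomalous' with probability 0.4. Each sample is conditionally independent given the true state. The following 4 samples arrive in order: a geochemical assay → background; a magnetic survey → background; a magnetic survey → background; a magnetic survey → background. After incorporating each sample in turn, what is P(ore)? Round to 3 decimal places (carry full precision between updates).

0.102

After a geochemical assay='background': P(ore) = 0.2·0.4000 / (0.2·0.4000 + 0.9·0.6000) ≈ 0.1290
After a magnetic survey='background': P(ore) = 0.55·0.1290 / (0.55·0.1290 + 0.6·0.8710) ≈ 0.1196
After a magnetic survey='background': P(ore) = 0.55·0.1196 / (0.55·0.1196 + 0.6·0.8804) ≈ 0.1107
After a magnetic survey='background': P(ore) = 0.55·0.1107 / (0.55·0.1107 + 0.6·0.8893) ≈ 0.1024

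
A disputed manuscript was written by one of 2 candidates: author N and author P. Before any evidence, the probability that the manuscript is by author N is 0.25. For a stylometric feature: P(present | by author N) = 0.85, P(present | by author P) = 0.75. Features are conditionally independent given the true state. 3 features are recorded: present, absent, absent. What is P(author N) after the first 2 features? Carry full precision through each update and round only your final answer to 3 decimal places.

0.185

After 'present': P(author N) = 0.85·0.2500 / (0.85·0.2500 + 0.75·0.7500) ≈ 0.2742
After 'absent': P(author N) = 0.15·0.2742 / (0.15·0.2742 + 0.25·0.7258) ≈ 0.1848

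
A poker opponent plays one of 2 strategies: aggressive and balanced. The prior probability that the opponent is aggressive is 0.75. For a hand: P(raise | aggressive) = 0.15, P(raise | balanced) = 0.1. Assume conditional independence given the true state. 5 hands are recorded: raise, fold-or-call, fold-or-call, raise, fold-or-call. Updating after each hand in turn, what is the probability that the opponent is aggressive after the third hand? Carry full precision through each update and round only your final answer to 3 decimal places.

0.801

After 'raise': P(aggressive) = 0.15·0.7500 / (0.15·0.7500 + 0.1·0.2500) ≈ 0.8182
After 'fold-or-call': P(aggressive) = 0.85·0.8182 / (0.85·0.8182 + 0.9·0.1818) ≈ 0.8095
After 'fold-or-call': P(aggressive) = 0.85·0.8095 / (0.85·0.8095 + 0.9·0.1905) ≈ 0.8006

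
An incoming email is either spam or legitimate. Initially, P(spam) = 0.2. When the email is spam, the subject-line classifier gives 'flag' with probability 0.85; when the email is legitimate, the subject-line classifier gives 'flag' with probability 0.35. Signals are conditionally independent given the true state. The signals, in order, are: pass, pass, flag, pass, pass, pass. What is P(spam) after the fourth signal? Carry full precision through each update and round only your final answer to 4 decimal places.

After 'pass': P(spam) = 0.15·0.2000 / (0.15·0.2000 + 0.65·0.8000) ≈ 0.0545
After 'pass': P(spam) = 0.15·0.0545 / (0.15·0.0545 + 0.65·0.9455) ≈ 0.0131
After 'flag': P(spam) = 0.85·0.0131 / (0.85·0.0131 + 0.35·0.9869) ≈ 0.0313
After 'pass': P(spam) = 0.15·0.0313 / (0.15·0.0313 + 0.65·0.9687) ≈ 0.0074

0.0074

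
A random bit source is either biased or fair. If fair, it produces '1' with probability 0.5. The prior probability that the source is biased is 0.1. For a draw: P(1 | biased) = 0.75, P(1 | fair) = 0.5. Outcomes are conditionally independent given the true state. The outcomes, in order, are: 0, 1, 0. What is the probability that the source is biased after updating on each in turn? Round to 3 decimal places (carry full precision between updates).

After '0': P(biased) = 0.25·0.1000 / (0.25·0.1000 + 0.5·0.9000) ≈ 0.0526
After '1': P(biased) = 0.75·0.0526 / (0.75·0.0526 + 0.5·0.9474) ≈ 0.0769
After '0': P(biased) = 0.25·0.0769 / (0.25·0.0769 + 0.5·0.9231) ≈ 0.0400

0.040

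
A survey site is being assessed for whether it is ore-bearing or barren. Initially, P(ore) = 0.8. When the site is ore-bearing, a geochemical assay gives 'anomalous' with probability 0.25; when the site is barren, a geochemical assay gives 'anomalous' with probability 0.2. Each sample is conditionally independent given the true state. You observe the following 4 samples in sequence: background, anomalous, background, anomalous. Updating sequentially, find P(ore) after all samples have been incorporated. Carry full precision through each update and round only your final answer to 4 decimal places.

0.8460

Each posterior becomes the prior for the next update.
After 'background': P(ore) = 0.75·0.8000 / (0.75·0.8000 + 0.8·0.2000) ≈ 0.7895
After 'anomalous': P(ore) = 0.25·0.7895 / (0.25·0.7895 + 0.2·0.2105) ≈ 0.8242
After 'background': P(ore) = 0.75·0.8242 / (0.75·0.8242 + 0.8·0.1758) ≈ 0.8146
After 'anomalous': P(ore) = 0.25·0.8146 / (0.25·0.8146 + 0.2·0.1854) ≈ 0.8460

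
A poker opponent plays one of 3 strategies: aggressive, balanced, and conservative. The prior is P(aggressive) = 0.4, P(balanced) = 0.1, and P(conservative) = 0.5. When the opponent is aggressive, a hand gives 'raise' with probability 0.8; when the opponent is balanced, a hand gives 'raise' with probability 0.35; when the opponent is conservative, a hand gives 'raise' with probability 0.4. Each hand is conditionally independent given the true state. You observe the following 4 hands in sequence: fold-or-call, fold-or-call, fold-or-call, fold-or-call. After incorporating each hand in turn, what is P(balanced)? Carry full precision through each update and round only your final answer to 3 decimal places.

After 'fold-or-call': normaliser = 0.2·0.4000 + 0.65·0.1000 + 0.6·0.5000; P(aggressive) ≈ 0.1798, P(balanced) ≈ 0.1461, P(conservative) ≈ 0.6742
After 'fold-or-call': normaliser = 0.2·0.1798 + 0.65·0.1461 + 0.6·0.6742; P(aggressive) ≈ 0.0672, P(balanced) ≈ 0.1773, P(conservative) ≈ 0.7555
After 'fold-or-call': normaliser = 0.2·0.0672 + 0.65·0.1773 + 0.6·0.7555; P(aggressive) ≈ 0.0231, P(balanced) ≈ 0.1981, P(conservative) ≈ 0.7789
After 'fold-or-call': normaliser = 0.2·0.0231 + 0.65·0.1981 + 0.6·0.7789; P(aggressive) ≈ 0.0077, P(balanced) ≈ 0.2143, P(conservative) ≈ 0.7780

0.214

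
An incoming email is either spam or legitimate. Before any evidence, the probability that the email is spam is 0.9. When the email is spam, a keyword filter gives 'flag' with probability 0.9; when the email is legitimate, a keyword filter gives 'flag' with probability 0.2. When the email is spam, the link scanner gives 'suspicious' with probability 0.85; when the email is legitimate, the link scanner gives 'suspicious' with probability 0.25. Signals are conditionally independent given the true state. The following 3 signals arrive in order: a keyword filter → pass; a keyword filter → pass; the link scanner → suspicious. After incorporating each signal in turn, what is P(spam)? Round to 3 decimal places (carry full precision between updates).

0.323

Each posterior becomes the prior for the next update.
After a keyword filter='pass': P(spam) = 0.1·0.9000 / (0.1·0.9000 + 0.8·0.1000) ≈ 0.5294
After a keyword filter='pass': P(spam) = 0.1·0.5294 / (0.1·0.5294 + 0.8·0.4706) ≈ 0.1233
After the link scanner='suspicious': P(spam) = 0.85·0.1233 / (0.85·0.1233 + 0.25·0.8767) ≈ 0.3235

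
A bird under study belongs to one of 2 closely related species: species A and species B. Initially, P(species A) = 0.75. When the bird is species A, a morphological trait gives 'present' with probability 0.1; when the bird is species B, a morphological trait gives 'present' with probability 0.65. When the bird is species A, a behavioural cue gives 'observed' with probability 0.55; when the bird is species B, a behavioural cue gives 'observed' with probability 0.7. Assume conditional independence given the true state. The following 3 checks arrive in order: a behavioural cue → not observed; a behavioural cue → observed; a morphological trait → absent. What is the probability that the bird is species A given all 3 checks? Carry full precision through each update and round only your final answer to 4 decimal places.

Each posterior becomes the prior for the next update.
After a behavioural cue='not observed': P(species A) = 0.45·0.7500 / (0.45·0.7500 + 0.3·0.2500) ≈ 0.8182
After a behavioural cue='observed': P(species A) = 0.55·0.8182 / (0.55·0.8182 + 0.7·0.1818) ≈ 0.7795
After a morphological trait='absent': P(species A) = 0.9·0.7795 / (0.9·0.7795 + 0.35·0.2205) ≈ 0.9009

0.9009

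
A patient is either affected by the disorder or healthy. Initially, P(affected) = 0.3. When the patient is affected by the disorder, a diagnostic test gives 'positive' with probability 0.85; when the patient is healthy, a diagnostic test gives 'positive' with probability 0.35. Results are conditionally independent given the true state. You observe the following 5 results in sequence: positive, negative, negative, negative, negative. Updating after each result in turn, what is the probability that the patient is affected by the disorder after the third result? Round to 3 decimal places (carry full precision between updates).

0.053

Apply Bayes' rule sequentially, carrying P(affected) forward.
After 'positive': P(affected) = 0.85·0.3000 / (0.85·0.3000 + 0.35·0.7000) ≈ 0.5100
After 'negative': P(affected) = 0.15·0.5100 / (0.15·0.5100 + 0.65·0.4900) ≈ 0.1937
After 'negative': P(affected) = 0.15·0.1937 / (0.15·0.1937 + 0.65·0.8063) ≈ 0.0525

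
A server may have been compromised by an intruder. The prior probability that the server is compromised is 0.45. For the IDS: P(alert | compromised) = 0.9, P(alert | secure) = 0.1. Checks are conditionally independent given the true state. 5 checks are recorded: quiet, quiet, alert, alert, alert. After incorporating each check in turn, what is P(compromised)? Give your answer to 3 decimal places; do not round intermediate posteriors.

Each posterior becomes the prior for the next update.
After 'quiet': P(compromised) = 0.1·0.4500 / (0.1·0.4500 + 0.9·0.5500) ≈ 0.0833
After 'quiet': P(compromised) = 0.1·0.0833 / (0.1·0.0833 + 0.9·0.9167) ≈ 0.0100
After 'alert': P(compromised) = 0.9·0.0100 / (0.9·0.0100 + 0.1·0.9900) ≈ 0.0833
After 'alert': P(compromised) = 0.9·0.0833 / (0.9·0.0833 + 0.1·0.9167) ≈ 0.4500
After 'alert': P(compromised) = 0.9·0.4500 / (0.9·0.4500 + 0.1·0.5500) ≈ 0.8804

0.880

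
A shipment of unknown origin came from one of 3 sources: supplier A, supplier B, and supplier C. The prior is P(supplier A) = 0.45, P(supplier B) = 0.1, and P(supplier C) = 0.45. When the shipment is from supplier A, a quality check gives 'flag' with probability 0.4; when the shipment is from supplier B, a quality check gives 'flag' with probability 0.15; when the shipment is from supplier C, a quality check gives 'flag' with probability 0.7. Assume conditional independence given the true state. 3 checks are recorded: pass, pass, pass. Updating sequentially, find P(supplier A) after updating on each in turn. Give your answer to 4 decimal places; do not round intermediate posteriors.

After 'pass': normaliser = 0.6·0.4500 + 0.85·0.1000 + 0.3·0.4500; P(supplier A) ≈ 0.5510, P(supplier B) ≈ 0.1735, P(supplier C) ≈ 0.2755
After 'pass': normaliser = 0.6·0.5510 + 0.85·0.1735 + 0.3·0.2755; P(supplier A) ≈ 0.5896, P(supplier B) ≈ 0.2630, P(supplier C) ≈ 0.1474
After 'pass': normaliser = 0.6·0.5896 + 0.85·0.2630 + 0.3·0.1474; P(supplier A) ≈ 0.5692, P(supplier B) ≈ 0.3596, P(supplier C) ≈ 0.0712

0.5692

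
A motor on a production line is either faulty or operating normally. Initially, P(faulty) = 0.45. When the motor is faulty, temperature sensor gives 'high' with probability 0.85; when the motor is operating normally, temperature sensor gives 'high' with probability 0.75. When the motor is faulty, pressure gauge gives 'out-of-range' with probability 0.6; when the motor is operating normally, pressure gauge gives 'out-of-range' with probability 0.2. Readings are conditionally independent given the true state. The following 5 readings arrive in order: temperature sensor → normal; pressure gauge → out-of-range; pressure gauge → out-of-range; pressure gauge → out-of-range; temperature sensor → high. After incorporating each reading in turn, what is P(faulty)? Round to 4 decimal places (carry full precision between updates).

After temperature sensor='normal': P(faulty) = 0.15·0.4500 / (0.15·0.4500 + 0.25·0.5500) ≈ 0.3293
After pressure gauge='out-of-range': P(faulty) = 0.6·0.3293 / (0.6·0.3293 + 0.2·0.6707) ≈ 0.5956
After pressure gauge='out-of-range': P(faulty) = 0.6·0.5956 / (0.6·0.5956 + 0.2·0.4044) ≈ 0.8154
After pressure gauge='out-of-range': P(faulty) = 0.6·0.8154 / (0.6·0.8154 + 0.2·0.1846) ≈ 0.9298
After temperature sensor='high': P(faulty) = 0.85·0.9298 / (0.85·0.9298 + 0.75·0.0702) ≈ 0.9376

0.9376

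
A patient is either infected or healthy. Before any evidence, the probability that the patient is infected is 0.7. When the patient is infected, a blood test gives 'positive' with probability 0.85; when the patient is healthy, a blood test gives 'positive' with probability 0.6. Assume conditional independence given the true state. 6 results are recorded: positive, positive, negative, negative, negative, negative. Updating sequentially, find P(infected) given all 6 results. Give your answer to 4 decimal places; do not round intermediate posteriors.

0.0848

Apply Bayes' rule sequentially, carrying P(infected) forward.
After 'positive': P(infected) = 0.85·0.7000 / (0.85·0.7000 + 0.6·0.3000) ≈ 0.7677
After 'positive': P(infected) = 0.85·0.7677 / (0.85·0.7677 + 0.6·0.2323) ≈ 0.8240
After 'negative': P(infected) = 0.15·0.8240 / (0.15·0.8240 + 0.4·0.1760) ≈ 0.6372
After 'negative': P(infected) = 0.15·0.6372 / (0.15·0.6372 + 0.4·0.3628) ≈ 0.3971
After 'negative': P(infected) = 0.15·0.3971 / (0.15·0.3971 + 0.4·0.6029) ≈ 0.1980
After 'negative': P(infected) = 0.15·0.1980 / (0.15·0.1980 + 0.4·0.8020) ≈ 0.0848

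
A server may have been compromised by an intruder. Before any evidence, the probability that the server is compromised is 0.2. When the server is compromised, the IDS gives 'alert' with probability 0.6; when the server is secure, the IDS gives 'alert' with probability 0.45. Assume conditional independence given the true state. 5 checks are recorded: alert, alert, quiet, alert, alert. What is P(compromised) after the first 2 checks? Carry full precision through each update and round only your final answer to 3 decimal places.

0.308

After 'alert': P(compromised) = 0.6·0.2000 / (0.6·0.2000 + 0.45·0.8000) ≈ 0.2500
After 'alert': P(compromised) = 0.6·0.2500 / (0.6·0.2500 + 0.45·0.7500) ≈ 0.3077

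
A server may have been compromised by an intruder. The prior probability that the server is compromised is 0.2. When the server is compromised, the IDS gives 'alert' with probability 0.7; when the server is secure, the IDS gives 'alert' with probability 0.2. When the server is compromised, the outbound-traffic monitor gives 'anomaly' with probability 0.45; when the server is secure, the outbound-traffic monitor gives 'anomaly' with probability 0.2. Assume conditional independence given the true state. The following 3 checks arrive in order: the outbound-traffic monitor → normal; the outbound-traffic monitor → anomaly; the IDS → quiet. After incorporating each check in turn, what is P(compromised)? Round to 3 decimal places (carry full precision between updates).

After the outbound-traffic monitor='normal': P(compromised) = 0.55·0.2000 / (0.55·0.2000 + 0.8·0.8000) ≈ 0.1467
After the outbound-traffic monitor='anomaly': P(compromised) = 0.45·0.1467 / (0.45·0.1467 + 0.2·0.8533) ≈ 0.2789
After the IDS='quiet': P(compromised) = 0.3·0.2789 / (0.3·0.2789 + 0.8·0.7211) ≈ 0.1267

0.127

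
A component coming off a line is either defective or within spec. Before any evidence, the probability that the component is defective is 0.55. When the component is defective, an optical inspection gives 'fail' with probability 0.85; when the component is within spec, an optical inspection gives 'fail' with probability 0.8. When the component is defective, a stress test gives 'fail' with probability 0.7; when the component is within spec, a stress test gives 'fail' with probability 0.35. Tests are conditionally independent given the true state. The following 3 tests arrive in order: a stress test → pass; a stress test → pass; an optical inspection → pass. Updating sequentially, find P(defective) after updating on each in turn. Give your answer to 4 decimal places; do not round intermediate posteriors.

0.1634

After a stress test='pass': P(defective) = 0.3·0.5500 / (0.3·0.5500 + 0.65·0.4500) ≈ 0.3607
After a stress test='pass': P(defective) = 0.3·0.3607 / (0.3·0.3607 + 0.65·0.6393) ≈ 0.2066
After an optical inspection='pass': P(defective) = 0.15·0.2066 / (0.15·0.2066 + 0.2·0.7934) ≈ 0.1634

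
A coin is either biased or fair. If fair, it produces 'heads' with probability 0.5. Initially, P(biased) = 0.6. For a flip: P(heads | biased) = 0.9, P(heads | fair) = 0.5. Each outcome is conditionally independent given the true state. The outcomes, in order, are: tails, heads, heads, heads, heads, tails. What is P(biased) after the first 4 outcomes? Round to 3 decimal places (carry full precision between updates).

Each posterior becomes the prior for the next update.
After 'tails': P(biased) = 0.1·0.6000 / (0.1·0.6000 + 0.5·0.4000) ≈ 0.2308
After 'heads': P(biased) = 0.9·0.2308 / (0.9·0.2308 + 0.5·0.7692) ≈ 0.3506
After 'heads': P(biased) = 0.9·0.3506 / (0.9·0.3506 + 0.5·0.6494) ≈ 0.4929
After 'heads': P(biased) = 0.9·0.4929 / (0.9·0.4929 + 0.5·0.5071) ≈ 0.6363

0.636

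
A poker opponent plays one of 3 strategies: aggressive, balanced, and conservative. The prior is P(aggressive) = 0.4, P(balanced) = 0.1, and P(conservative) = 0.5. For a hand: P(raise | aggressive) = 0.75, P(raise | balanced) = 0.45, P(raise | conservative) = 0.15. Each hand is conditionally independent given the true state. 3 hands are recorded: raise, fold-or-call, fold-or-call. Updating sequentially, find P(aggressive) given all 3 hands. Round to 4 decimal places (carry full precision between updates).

0.2166

Each posterior becomes the prior for the next update.
After 'raise': normaliser = 0.75·0.4000 + 0.45·0.1000 + 0.15·0.5000; P(aggressive) ≈ 0.7143, P(balanced) ≈ 0.1071, P(conservative) ≈ 0.1786
After 'fold-or-call': normaliser = 0.25·0.7143 + 0.55·0.1071 + 0.85·0.1786; P(aggressive) ≈ 0.4587, P(balanced) ≈ 0.1514, P(conservative) ≈ 0.3899
After 'fold-or-call': normaliser = 0.25·0.4587 + 0.55·0.1514 + 0.85·0.3899; P(aggressive) ≈ 0.2166, P(balanced) ≈ 0.1573, P(conservative) ≈ 0.6261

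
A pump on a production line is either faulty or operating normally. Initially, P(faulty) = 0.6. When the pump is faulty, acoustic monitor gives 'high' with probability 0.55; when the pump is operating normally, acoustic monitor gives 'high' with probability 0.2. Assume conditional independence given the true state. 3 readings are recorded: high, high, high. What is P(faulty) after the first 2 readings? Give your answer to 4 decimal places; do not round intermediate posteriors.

After 'high': P(faulty) = 0.55·0.6000 / (0.55·0.6000 + 0.2·0.4000) ≈ 0.8049
After 'high': P(faulty) = 0.55·0.8049 / (0.55·0.8049 + 0.2·0.1951) ≈ 0.9190

0.9190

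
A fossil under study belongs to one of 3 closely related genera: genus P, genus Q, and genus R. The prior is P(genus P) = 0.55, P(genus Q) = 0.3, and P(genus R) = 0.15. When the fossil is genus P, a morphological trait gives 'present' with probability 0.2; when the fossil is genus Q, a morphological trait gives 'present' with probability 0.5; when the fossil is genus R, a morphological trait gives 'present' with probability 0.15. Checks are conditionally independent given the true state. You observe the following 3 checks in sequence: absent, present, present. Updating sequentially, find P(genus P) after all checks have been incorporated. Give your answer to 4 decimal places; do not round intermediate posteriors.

After 'absent': normaliser = 0.8·0.5500 + 0.5·0.3000 + 0.85·0.1500; P(genus P) ≈ 0.6132, P(genus Q) ≈ 0.2091, P(genus R) ≈ 0.1777
After 'present': normaliser = 0.2·0.6132 + 0.5·0.2091 + 0.15·0.1777; P(genus P) ≈ 0.4832, P(genus Q) ≈ 0.4118, P(genus R) ≈ 0.1050
After 'present': normaliser = 0.2·0.4832 + 0.5·0.4118 + 0.15·0.1050; P(genus P) ≈ 0.3036, P(genus Q) ≈ 0.6469, P(genus R) ≈ 0.0495

0.3036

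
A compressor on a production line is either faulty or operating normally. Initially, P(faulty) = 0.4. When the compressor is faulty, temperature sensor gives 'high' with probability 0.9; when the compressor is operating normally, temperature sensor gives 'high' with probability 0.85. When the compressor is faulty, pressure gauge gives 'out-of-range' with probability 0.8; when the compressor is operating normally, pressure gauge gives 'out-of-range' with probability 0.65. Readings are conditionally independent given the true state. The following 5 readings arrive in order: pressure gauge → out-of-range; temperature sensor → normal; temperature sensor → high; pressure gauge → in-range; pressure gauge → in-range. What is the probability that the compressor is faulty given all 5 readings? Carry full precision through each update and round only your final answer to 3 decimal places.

0.159

After pressure gauge='out-of-range': P(faulty) = 0.8·0.4000 / (0.8·0.4000 + 0.65·0.6000) ≈ 0.4507
After temperature sensor='normal': P(faulty) = 0.1·0.4507 / (0.1·0.4507 + 0.15·0.5493) ≈ 0.3536
After temperature sensor='high': P(faulty) = 0.9·0.3536 / (0.9·0.3536 + 0.85·0.6464) ≈ 0.3668
After pressure gauge='in-range': P(faulty) = 0.2·0.3668 / (0.2·0.3668 + 0.35·0.6332) ≈ 0.2487
After pressure gauge='in-range': P(faulty) = 0.2·0.2487 / (0.2·0.2487 + 0.35·0.7513) ≈ 0.1590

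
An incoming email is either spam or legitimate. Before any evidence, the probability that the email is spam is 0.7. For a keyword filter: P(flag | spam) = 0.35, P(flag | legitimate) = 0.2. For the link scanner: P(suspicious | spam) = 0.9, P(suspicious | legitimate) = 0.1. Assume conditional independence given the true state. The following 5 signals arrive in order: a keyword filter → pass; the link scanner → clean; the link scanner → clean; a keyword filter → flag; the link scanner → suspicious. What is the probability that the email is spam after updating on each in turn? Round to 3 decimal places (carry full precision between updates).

After a keyword filter='pass': P(spam) = 0.65·0.7000 / (0.65·0.7000 + 0.8·0.3000) ≈ 0.6547
After the link scanner='clean': P(spam) = 0.1·0.6547 / (0.1·0.6547 + 0.9·0.3453) ≈ 0.1740
After the link scanner='clean': P(spam) = 0.1·0.1740 / (0.1·0.1740 + 0.9·0.8260) ≈ 0.0229
After a keyword filter='flag': P(spam) = 0.35·0.0229 / (0.35·0.0229 + 0.2·0.9771) ≈ 0.0393
After the link scanner='suspicious': P(spam) = 0.9·0.0393 / (0.9·0.0393 + 0.1·0.9607) ≈ 0.2693

0.269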